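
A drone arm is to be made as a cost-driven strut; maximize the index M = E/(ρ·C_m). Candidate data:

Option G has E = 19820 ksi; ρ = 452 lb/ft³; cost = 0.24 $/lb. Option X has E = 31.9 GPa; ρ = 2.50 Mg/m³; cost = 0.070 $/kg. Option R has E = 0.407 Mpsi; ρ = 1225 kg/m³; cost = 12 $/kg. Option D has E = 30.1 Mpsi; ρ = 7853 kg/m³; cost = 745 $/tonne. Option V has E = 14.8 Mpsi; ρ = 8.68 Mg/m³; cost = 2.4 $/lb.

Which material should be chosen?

option X

Putting every candidate on a common basis:
  option G: E = 136.7 GPa, ρ = 7240 kg/m³, cost = 0.5291 $/kg
  option X: E = 31.90 GPa, ρ = 2500 kg/m³, cost = 0.07000 $/kg
  option R: E = 2.806 GPa, ρ = 1225 kg/m³, cost = 12.00 $/kg
  option D: E = 207.5 GPa, ρ = 7853 kg/m³, cost = 0.7450 $/kg
  option V: E = 102.0 GPa, ρ = 8680 kg/m³, cost = 5.291 $/kg
  option X: M = 182 MN·m per $
  option G: M = 35.7 MN·m per $
  option D: M = 35.5 MN·m per $
  option V: M = 2.22 MN·m per $
  option R: M = 0.191 MN·m per $
The maximum is for option X.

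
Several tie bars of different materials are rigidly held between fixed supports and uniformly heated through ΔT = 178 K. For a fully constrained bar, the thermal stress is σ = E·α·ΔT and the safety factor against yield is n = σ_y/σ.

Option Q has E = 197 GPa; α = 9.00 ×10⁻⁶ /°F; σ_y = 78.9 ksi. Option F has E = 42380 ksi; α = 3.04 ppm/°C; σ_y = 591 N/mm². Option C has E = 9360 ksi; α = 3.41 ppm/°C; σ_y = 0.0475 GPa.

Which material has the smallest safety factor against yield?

option Q

With everything in SI (GPa, ×10⁻⁶/K, MPa):
  option Q: E = 197.0, α = 16.2, σ_y = 544.0 → σ = 568 MPa, n = 0.958
  option F: E = 292.2, α = 3.04, σ_y = 591.0 → σ = 158 MPa, n = 3.74
  option C: E = 64.53, α = 3.41, σ_y = 47.50 → σ = 39.2 MPa, n = 1.21
The minimum is option Q at n = 0.958.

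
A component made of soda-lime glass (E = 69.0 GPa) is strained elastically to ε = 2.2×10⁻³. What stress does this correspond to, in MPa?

152 MPa

σ = E·ε = 69000 MPa × 2.2×10⁻³ = 152 MPa.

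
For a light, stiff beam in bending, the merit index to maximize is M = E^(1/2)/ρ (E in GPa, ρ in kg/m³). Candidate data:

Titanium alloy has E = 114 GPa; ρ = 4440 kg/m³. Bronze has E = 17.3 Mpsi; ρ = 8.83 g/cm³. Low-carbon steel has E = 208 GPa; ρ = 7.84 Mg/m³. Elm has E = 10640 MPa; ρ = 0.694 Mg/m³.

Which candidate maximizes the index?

After converting to SI:
  titanium alloy: E = 114.0 GPa, ρ = 4440 kg/m³
  bronze: E = 119.3 GPa, ρ = 8830 kg/m³
  low-carbon steel: E = 208.0 GPa, ρ = 7840 kg/m³
  elm: E = 10.64 GPa, ρ = 694.0 kg/m³
  elm: M = 4.70×10⁻³
  titanium alloy: M = 2.40×10⁻³
  low-carbon steel: M = 1.84×10⁻³
  bronze: M = 1.24×10⁻³
The maximum is for elm.

elm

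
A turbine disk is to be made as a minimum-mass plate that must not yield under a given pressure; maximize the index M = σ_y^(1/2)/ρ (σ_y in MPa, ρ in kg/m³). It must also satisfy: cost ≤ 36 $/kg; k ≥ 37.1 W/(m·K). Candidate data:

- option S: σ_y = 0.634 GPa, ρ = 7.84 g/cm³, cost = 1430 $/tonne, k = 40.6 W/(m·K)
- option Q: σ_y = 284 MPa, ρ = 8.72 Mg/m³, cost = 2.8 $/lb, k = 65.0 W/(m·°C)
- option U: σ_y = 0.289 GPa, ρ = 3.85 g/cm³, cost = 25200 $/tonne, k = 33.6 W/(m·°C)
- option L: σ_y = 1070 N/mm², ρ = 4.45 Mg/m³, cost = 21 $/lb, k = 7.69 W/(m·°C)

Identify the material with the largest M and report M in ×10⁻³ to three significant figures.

option S, M = 3.21×10⁻³

Screen on constraints: cost ≤ 36 $/kg; k ≥ 37.1 W/(m·K). Survivors: option S, option Q.
Putting every candidate on a common basis:
  option S: σ_y = 634.0 MPa, ρ = 7840 kg/m³
  option Q: σ_y = 284.0 MPa, ρ = 8720 kg/m³
  option S: M = 3.21×10⁻³
  option Q: M = 1.93×10⁻³
Option S ranks first.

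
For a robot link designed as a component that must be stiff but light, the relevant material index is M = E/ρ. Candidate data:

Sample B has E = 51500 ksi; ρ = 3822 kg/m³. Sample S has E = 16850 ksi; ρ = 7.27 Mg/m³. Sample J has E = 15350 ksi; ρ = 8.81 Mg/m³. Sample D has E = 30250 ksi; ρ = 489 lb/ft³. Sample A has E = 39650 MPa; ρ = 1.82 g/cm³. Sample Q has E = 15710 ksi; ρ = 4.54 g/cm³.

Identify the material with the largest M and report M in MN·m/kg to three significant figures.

sample B, M = 92.9 MN·m/kg

Convert each candidate to consistent units, then evaluate M:
  sample B: E = 355.1 GPa, ρ = 3822 kg/m³
  sample S: E = 116.2 GPa, ρ = 7270 kg/m³
  sample J: E = 105.8 GPa, ρ = 8810 kg/m³
  sample D: E = 208.6 GPa, ρ = 7833 kg/m³
  sample A: E = 39.65 GPa, ρ = 1820 kg/m³
  sample Q: E = 108.3 GPa, ρ = 4540 kg/m³
  sample B: M = 92.9 MN·m/kg
  sample D: M = 26.6 MN·m/kg
  sample Q: M = 23.9 MN·m/kg
  sample A: M = 21.8 MN·m/kg
  sample S: M = 16.0 MN·m/kg
  sample J: M = 12.0 MN·m/kg
Sample B has the largest M.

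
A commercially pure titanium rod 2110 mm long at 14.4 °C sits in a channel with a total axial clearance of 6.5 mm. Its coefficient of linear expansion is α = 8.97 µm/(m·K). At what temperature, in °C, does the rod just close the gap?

358 °C

α·L₀·ΔT = 6.5 mm ⇒ ΔT = 6.5 / (8.97×10⁻⁶ × 2110.0) = 343.4 K.
T = 14.4 + 343.4 = 357.8 °C.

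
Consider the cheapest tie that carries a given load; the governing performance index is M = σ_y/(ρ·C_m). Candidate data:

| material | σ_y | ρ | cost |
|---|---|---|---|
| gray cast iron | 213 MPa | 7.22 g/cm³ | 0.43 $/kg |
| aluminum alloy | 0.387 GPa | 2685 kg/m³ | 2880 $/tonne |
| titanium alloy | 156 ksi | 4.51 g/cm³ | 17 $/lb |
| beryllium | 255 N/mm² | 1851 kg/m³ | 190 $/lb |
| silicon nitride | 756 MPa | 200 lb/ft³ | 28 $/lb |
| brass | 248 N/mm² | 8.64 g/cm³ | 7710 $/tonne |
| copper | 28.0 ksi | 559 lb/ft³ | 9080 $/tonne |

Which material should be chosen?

gray cast iron

In SI units:
  gray cast iron: σ_y = 213.0 MPa, ρ = 7220 kg/m³, cost = 0.4300 $/kg
  aluminum alloy: σ_y = 387.0 MPa, ρ = 2685 kg/m³, cost = 2.880 $/kg
  titanium alloy: σ_y = 1076 MPa, ρ = 4510 kg/m³, cost = 37.48 $/kg
  beryllium: σ_y = 255.0 MPa, ρ = 1851 kg/m³, cost = 418.9 $/kg
  silicon nitride: σ_y = 756.0 MPa, ρ = 3204 kg/m³, cost = 61.73 $/kg
  brass: σ_y = 248.0 MPa, ρ = 8640 kg/m³, cost = 7.710 $/kg
  copper: σ_y = 193.1 MPa, ρ = 8954 kg/m³, cost = 9.080 $/kg
  gray cast iron: M = 68.6 kN·m per $
  aluminum alloy: M = 50.0 kN·m per $
  titanium alloy: M = 6.36 kN·m per $
  silicon nitride: M = 3.82 kN·m per $
  brass: M = 3.72 kN·m per $
  copper: M = 2.37 kN·m per $
  beryllium: M = 0.329 kN·m per $
The maximum is for gray cast iron.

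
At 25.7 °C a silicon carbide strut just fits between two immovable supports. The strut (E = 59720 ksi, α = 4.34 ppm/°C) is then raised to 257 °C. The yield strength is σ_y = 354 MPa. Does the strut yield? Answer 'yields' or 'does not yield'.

E = 59720 ksi = 411.8 GPa.
ΔT = 231.3 K. Constrained thermal stress σ = E·α·ΔT = 411.8×10³ MPa × 4.34×10⁻⁶ × 231.3 = 413 MPa (compressive).
Compare to σ_y = 354 MPa: σ ≥ σ_y, so it yields.

yields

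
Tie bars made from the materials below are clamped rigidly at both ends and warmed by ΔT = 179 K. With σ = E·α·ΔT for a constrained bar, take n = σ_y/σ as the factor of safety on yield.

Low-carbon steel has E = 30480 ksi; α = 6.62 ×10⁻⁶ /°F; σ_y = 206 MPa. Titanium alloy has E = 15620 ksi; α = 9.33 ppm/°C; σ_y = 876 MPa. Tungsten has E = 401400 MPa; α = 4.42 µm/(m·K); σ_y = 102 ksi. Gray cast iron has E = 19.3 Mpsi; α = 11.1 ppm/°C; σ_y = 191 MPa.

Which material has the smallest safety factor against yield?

low-carbon steel

With everything in SI (GPa, ×10⁻⁶/K, MPa):
  low-carbon steel: E = 210.2, α = 11.9, σ_y = 206.0 → σ = 448 MPa, n = 0.460
  titanium alloy: E = 107.7, α = 9.33, σ_y = 876.0 → σ = 180 MPa, n = 4.87
  tungsten: E = 401.4, α = 4.42, σ_y = 703.3 → σ = 318 MPa, n = 2.21
  gray cast iron: E = 133.1, α = 11.1, σ_y = 191.0 → σ = 264 MPa, n = 0.722
Smallest n: low-carbon steel with n = 0.460.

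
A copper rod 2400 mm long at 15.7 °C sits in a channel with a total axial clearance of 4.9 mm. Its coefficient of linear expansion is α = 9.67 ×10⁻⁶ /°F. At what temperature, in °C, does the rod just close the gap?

133 °C

α = 9.67×10⁻⁶/°F × 9/5 = 17.4×10⁻⁶/K.
α·L₀·ΔT = 4.9 mm ⇒ ΔT = 4.9 / (17.4×10⁻⁶ × 2400.0) = 117.3 K.
T = 15.7 + 117.3 = 133.0 °C.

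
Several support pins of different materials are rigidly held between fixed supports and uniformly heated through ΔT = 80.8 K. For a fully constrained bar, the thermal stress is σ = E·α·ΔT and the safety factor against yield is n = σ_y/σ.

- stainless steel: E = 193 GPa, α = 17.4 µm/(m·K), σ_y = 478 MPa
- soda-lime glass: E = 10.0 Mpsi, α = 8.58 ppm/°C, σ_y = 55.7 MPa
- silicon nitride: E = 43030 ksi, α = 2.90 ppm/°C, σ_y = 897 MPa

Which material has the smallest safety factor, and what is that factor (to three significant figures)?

soda-lime glass, n = 1.17

In consistent units (E in GPa, α in ×10⁻⁶/K, σ_y in MPa):
  stainless steel: E = 193.0, α = 17.4, σ_y = 478.0 → σ = 271 MPa, n = 1.76
  soda-lime glass: E = 68.95, α = 8.58, σ_y = 55.70 → σ = 47.8 MPa, n = 1.17
  silicon nitride: E = 296.7, α = 2.90, σ_y = 897.0 → σ = 69.5 MPa, n = 12.9
The minimum is soda-lime glass at n = 1.17.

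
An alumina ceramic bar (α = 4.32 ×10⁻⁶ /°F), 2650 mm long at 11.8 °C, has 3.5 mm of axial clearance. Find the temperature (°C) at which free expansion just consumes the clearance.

α = 4.32×10⁻⁶/°F × 9/5 = 7.78×10⁻⁶/K.
α·L₀·ΔT = 3.5 mm ⇒ ΔT = 3.5 / (7.78×10⁻⁶ × 2650.0) = 169.9 K.
T = 11.8 + 169.9 = 181.7 °C.

182 °C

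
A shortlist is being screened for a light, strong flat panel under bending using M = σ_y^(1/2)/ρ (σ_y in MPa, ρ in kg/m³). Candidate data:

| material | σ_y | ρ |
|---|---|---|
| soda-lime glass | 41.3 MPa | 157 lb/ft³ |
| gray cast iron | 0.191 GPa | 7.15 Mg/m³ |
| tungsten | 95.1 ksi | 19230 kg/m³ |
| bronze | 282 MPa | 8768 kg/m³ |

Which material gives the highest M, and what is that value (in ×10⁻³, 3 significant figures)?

soda-lime glass, M = 2.56×10⁻³

Convert each candidate to consistent units, then evaluate M:
  soda-lime glass: σ_y = 41.30 MPa, ρ = 2515 kg/m³
  gray cast iron: σ_y = 191.0 MPa, ρ = 7150 kg/m³
  tungsten: σ_y = 655.7 MPa, ρ = 19230 kg/m³
  bronze: σ_y = 282.0 MPa, ρ = 8768 kg/m³
  soda-lime glass: M = 2.56×10⁻³
  gray cast iron: M = 1.93×10⁻³
  bronze: M = 1.92×10⁻³
  tungsten: M = 1.33×10⁻³
Soda-lime glass ranks first.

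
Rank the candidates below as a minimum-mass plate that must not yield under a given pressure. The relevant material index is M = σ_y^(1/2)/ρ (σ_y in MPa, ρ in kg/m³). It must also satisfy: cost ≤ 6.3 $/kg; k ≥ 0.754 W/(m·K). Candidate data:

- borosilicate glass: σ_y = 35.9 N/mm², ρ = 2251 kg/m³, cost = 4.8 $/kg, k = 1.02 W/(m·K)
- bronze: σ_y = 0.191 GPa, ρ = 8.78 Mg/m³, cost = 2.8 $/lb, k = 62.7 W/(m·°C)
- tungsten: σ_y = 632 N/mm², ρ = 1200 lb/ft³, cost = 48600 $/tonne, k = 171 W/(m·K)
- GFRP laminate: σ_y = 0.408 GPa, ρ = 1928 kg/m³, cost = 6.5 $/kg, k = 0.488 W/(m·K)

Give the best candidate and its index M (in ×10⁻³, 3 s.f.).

Screen on constraints: cost ≤ 6.3 $/kg; k ≥ 0.754 W/(m·K). Survivors: borosilicate glass, bronze.
Putting every candidate on a common basis:
  borosilicate glass: σ_y = 35.90 MPa, ρ = 2251 kg/m³
  bronze: σ_y = 191.0 MPa, ρ = 8780 kg/m³
  borosilicate glass: M = 2.66×10⁻³
  bronze: M = 1.57×10⁻³
The maximum is for borosilicate glass.

borosilicate glass, M = 2.66×10⁻³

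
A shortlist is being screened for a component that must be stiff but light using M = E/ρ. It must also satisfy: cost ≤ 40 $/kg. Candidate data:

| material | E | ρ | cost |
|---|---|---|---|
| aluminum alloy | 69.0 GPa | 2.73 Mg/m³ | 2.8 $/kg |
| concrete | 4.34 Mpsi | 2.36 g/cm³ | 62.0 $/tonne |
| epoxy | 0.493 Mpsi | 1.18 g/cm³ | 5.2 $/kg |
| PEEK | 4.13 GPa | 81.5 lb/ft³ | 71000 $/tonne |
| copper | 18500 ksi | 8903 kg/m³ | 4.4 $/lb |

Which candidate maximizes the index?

Screen on constraints: cost ≤ 40 $/kg. Survivors: aluminum alloy, concrete, epoxy, copper.
Convert each candidate to consistent units, then evaluate M:
  aluminum alloy: E = 69.00 GPa, ρ = 2730 kg/m³
  concrete: E = 29.92 GPa, ρ = 2360 kg/m³
  epoxy: E = 3.399 GPa, ρ = 1180 kg/m³
  copper: E = 127.6 GPa, ρ = 8903 kg/m³
  aluminum alloy: M = 25.3 MN·m/kg
  copper: M = 14.3 MN·m/kg
  concrete: M = 12.7 MN·m/kg
  epoxy: M = 2.88 MN·m/kg
Aluminum alloy ranks first.

aluminum alloy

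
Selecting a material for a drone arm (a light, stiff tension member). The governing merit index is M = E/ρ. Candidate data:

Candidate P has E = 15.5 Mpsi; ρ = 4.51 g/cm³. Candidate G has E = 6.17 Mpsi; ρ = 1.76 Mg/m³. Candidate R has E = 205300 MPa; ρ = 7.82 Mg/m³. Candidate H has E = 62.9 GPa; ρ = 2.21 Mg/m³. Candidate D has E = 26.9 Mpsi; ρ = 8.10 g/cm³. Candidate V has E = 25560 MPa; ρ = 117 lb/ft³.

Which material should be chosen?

candidate H

Normalizing units and computing the index:
  candidate P: E = 106.9 GPa, ρ = 4510 kg/m³
  candidate G: E = 42.54 GPa, ρ = 1760 kg/m³
  candidate R: E = 205.3 GPa, ρ = 7820 kg/m³
  candidate H: E = 62.90 GPa, ρ = 2210 kg/m³
  candidate D: E = 185.5 GPa, ρ = 8100 kg/m³
  candidate V: E = 25.56 GPa, ρ = 1874 kg/m³
  candidate H: M = 28.5 MN·m/kg
  candidate R: M = 26.3 MN·m/kg
  candidate G: M = 24.2 MN·m/kg
  candidate P: M = 23.7 MN·m/kg
  candidate D: M = 22.9 MN·m/kg
  candidate V: M = 13.6 MN·m/kg
Candidate H has the largest M.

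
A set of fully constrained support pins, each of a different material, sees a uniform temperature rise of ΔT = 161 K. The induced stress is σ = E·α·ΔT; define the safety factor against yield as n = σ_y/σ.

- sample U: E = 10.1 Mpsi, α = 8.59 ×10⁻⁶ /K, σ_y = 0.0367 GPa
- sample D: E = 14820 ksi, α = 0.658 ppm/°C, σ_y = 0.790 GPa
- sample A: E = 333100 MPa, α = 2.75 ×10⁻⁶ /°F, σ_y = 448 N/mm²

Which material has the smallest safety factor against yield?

Converting E to GPa, α to ×10⁻⁶/K, σ_y to MPa, then σ and n for each:
  sample U: E = 69.64, α = 8.59, σ_y = 36.70 → σ = 96.3 MPa, n = 0.381
  sample D: E = 102.2, α = 0.658, σ_y = 790.0 → σ = 10.8 MPa, n = 73.0
  sample A: E = 333.1, α = 4.95, σ_y = 448.0 → σ = 265 MPa, n = 1.69
Sample U has the lowest safety factor, n = 0.381.

sample U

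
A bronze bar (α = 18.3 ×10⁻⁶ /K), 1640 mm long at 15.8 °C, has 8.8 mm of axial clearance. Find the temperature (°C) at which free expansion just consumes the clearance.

α·L₀·ΔT = 8.8 mm ⇒ ΔT = 8.8 / (18.3×10⁻⁶ × 1640.0) = 293.2 K.
T = 15.8 + 293.2 = 309.0 °C.

309 °C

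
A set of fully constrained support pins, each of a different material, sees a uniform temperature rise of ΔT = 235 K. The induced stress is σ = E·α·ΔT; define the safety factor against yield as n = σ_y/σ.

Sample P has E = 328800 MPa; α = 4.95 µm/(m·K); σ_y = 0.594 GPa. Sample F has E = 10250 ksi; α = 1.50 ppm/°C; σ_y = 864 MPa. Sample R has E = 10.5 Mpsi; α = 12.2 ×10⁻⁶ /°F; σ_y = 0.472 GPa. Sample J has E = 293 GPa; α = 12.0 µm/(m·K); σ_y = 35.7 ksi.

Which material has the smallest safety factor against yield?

Per material, after unit conversion:
  sample P: E = 328.8, α = 4.95, σ_y = 594.0 → σ = 382 MPa, n = 1.55
  sample F: E = 70.67, α = 1.50, σ_y = 864.0 → σ = 24.9 MPa, n = 34.7
  sample R: E = 72.39, α = 22.0, σ_y = 472.0 → σ = 374 MPa, n = 1.26
  sample J: E = 293.0, α = 12.0, σ_y = 246.1 → σ = 826 MPa, n = 0.298
The minimum is sample J at n = 0.298.

sample J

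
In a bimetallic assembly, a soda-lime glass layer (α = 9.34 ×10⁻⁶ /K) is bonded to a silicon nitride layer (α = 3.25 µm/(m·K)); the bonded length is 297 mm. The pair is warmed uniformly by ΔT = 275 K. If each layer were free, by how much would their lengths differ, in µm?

497 µm

Δα = |9.34 − 3.25|×10⁻⁶/K = 6.09×10⁻⁶/K.
ΔL_mismatch = Δα·L·ΔT = 6.09×10⁻⁶ × 297.0 mm × 275.0 K = 497 µm.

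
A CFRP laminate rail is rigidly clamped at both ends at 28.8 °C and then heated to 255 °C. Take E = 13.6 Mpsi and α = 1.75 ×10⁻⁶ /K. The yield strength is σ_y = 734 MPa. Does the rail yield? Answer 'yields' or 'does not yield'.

E = 13.6 Mpsi = 93.77 GPa.
ΔT = 226.2 K. Constrained thermal stress σ = E·α·ΔT = 93.77×10³ MPa × 1.75×10⁻⁶ × 226.2 = 37.1 MPa (compressive).
Compare to σ_y = 734 MPa: σ < σ_y, so it does not yield.

does not yield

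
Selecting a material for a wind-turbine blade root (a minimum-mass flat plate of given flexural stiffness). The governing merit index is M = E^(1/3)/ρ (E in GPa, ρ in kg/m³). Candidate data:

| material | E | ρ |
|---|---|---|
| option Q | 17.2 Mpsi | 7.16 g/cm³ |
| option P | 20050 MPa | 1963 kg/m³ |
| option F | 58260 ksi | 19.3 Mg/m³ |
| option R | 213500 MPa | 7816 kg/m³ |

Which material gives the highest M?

Normalizing units and computing the index:
  option Q: E = 118.6 GPa, ρ = 7160 kg/m³
  option P: E = 20.05 GPa, ρ = 1963 kg/m³
  option F: E = 401.7 GPa, ρ = 19300 kg/m³
  option R: E = 213.5 GPa, ρ = 7816 kg/m³
  option P: M = 1.38×10⁻³
  option R: M = 0.765×10⁻³
  option Q: M = 0.686×10⁻³
  option F: M = 0.382×10⁻³
Option P ranks first.

option P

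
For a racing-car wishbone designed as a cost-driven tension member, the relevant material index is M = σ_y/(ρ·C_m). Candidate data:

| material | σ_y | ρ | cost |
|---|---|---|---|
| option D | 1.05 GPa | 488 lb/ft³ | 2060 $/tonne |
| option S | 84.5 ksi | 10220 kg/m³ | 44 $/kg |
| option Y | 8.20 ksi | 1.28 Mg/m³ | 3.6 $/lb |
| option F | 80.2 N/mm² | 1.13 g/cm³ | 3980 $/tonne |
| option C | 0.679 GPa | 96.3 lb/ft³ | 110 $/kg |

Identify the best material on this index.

option D

Convert each candidate to consistent units, then evaluate M:
  option D: σ_y = 1050 MPa, ρ = 7817 kg/m³, cost = 2.060 $/kg
  option S: σ_y = 582.6 MPa, ρ = 10220 kg/m³, cost = 44.00 $/kg
  option Y: σ_y = 56.54 MPa, ρ = 1280 kg/m³, cost = 7.937 $/kg
  option F: σ_y = 80.20 MPa, ρ = 1130 kg/m³, cost = 3.980 $/kg
  option C: σ_y = 679.0 MPa, ρ = 1543 kg/m³, cost = 110.0 $/kg
  option D: M = 65.2 kN·m per $
  option F: M = 17.8 kN·m per $
  option Y: M = 5.57 kN·m per $
  option C: M = 4.00 kN·m per $
  option S: M = 1.30 kN·m per $
Highest index: option D.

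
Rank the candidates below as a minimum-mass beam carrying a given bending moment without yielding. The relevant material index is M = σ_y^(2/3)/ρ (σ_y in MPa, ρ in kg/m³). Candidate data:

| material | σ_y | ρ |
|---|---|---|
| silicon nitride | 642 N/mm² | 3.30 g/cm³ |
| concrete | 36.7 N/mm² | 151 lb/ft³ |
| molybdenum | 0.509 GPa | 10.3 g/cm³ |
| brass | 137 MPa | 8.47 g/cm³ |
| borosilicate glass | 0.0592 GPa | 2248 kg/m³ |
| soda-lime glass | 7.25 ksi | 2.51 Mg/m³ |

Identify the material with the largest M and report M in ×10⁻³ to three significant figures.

Putting every candidate on a common basis:
  silicon nitride: σ_y = 642.0 MPa, ρ = 3300 kg/m³
  concrete: σ_y = 36.70 MPa, ρ = 2419 kg/m³
  molybdenum: σ_y = 509.0 MPa, ρ = 10300 kg/m³
  brass: σ_y = 137.0 MPa, ρ = 8470 kg/m³
  borosilicate glass: σ_y = 59.20 MPa, ρ = 2248 kg/m³
  soda-lime glass: σ_y = 49.99 MPa, ρ = 2510 kg/m³
  silicon nitride: M = 22.6×10⁻³
  borosilicate glass: M = 6.76×10⁻³
  molybdenum: M = 6.19×10⁻³
  soda-lime glass: M = 5.41×10⁻³
  concrete: M = 4.57×10⁻³
  brass: M = 3.14×10⁻³
The maximum is for silicon nitride.

silicon nitride, M = 22.6×10⁻³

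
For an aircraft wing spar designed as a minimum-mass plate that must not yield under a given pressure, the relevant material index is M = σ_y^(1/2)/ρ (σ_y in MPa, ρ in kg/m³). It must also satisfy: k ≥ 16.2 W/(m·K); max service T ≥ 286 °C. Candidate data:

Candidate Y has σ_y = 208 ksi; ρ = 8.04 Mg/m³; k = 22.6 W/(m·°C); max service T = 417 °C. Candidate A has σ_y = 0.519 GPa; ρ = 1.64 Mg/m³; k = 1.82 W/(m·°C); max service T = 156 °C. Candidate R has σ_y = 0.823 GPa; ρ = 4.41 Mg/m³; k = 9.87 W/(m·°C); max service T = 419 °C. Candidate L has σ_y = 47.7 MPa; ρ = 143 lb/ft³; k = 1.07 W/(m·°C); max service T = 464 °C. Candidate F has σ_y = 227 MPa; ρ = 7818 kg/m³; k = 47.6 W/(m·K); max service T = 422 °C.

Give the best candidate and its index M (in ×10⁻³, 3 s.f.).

Screen on constraints: k ≥ 16.2 W/(m·K); max service T ≥ 286 °C. Survivors: candidate Y, candidate F.
After converting to SI:
  candidate Y: σ_y = 1434 MPa, ρ = 8040 kg/m³
  candidate F: σ_y = 227.0 MPa, ρ = 7818 kg/m³
  candidate Y: M = 4.71×10⁻³
  candidate F: M = 1.93×10⁻³
Candidate Y has the largest M.

candidate Y, M = 4.71×10⁻³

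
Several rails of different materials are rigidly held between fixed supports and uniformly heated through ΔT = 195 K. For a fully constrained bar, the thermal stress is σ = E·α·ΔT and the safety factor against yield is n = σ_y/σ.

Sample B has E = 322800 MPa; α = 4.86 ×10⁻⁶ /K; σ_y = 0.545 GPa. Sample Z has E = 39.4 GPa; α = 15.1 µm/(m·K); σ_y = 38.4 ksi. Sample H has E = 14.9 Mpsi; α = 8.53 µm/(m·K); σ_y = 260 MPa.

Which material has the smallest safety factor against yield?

sample H

With everything in SI (GPa, ×10⁻⁶/K, MPa):
  sample B: E = 322.8, α = 4.86, σ_y = 545.0 → σ = 306 MPa, n = 1.78
  sample Z: E = 39.40, α = 15.1, σ_y = 264.8 → σ = 116 MPa, n = 2.28
  sample H: E = 102.7, α = 8.53, σ_y = 260.0 → σ = 171 MPa, n = 1.52
The minimum is sample H at n = 1.52.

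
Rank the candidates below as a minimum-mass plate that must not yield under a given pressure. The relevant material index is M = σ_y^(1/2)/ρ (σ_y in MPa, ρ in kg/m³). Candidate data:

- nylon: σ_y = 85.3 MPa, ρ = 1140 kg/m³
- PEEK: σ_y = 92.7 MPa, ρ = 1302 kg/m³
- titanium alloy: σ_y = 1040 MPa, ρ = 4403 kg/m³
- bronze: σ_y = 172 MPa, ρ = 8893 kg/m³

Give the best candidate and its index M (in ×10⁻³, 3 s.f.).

nylon, M = 8.10×10⁻³

Evaluate M for each candidate:
  nylon: M = 8.10×10⁻³
  PEEK: M = 7.39×10⁻³
  titanium alloy: M = 7.32×10⁻³
  bronze: M = 1.47×10⁻³
Nylon has the largest M.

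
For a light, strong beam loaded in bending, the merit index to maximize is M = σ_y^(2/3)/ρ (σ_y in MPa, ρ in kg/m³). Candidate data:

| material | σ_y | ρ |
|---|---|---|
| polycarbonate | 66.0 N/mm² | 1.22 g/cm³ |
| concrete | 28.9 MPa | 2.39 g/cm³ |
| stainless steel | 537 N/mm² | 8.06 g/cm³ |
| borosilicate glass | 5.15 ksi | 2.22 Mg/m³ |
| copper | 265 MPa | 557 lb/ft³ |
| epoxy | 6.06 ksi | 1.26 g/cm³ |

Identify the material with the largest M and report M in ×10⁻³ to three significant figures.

Putting every candidate on a common basis:
  polycarbonate: σ_y = 66.00 MPa, ρ = 1220 kg/m³
  concrete: σ_y = 28.90 MPa, ρ = 2390 kg/m³
  stainless steel: σ_y = 537.0 MPa, ρ = 8060 kg/m³
  borosilicate glass: σ_y = 35.51 MPa, ρ = 2220 kg/m³
  copper: σ_y = 265.0 MPa, ρ = 8922 kg/m³
  epoxy: σ_y = 41.78 MPa, ρ = 1260 kg/m³
  polycarbonate: M = 13.4×10⁻³
  epoxy: M = 9.56×10⁻³
  stainless steel: M = 8.20×10⁻³
  borosilicate glass: M = 4.87×10⁻³
  copper: M = 4.62×10⁻³
  concrete: M = 3.94×10⁻³
Polycarbonate ranks first.

polycarbonate, M = 13.4×10⁻³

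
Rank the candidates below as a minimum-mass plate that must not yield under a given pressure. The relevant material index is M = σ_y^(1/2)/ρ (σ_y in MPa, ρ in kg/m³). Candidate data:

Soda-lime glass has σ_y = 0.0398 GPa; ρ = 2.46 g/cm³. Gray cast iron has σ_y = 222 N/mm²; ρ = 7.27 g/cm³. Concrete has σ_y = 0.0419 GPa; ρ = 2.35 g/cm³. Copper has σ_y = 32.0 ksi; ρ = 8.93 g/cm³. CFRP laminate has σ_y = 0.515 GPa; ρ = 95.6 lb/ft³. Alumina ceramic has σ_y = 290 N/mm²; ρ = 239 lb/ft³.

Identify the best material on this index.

CFRP laminate

Putting every candidate on a common basis:
  soda-lime glass: σ_y = 39.80 MPa, ρ = 2460 kg/m³
  gray cast iron: σ_y = 222.0 MPa, ρ = 7270 kg/m³
  concrete: σ_y = 41.90 MPa, ρ = 2350 kg/m³
  copper: σ_y = 220.6 MPa, ρ = 8930 kg/m³
  CFRP laminate: σ_y = 515.0 MPa, ρ = 1531 kg/m³
  alumina ceramic: σ_y = 290.0 MPa, ρ = 3828 kg/m³
  CFRP laminate: M = 14.8×10⁻³
  alumina ceramic: M = 4.45×10⁻³
  concrete: M = 2.75×10⁻³
  soda-lime glass: M = 2.56×10⁻³
  gray cast iron: M = 2.05×10⁻³
  copper: M = 1.66×10⁻³
CFRP laminate ranks first.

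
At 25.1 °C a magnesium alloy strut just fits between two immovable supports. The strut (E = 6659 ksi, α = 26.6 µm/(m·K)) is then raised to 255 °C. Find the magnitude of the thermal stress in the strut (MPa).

E = 6659 ksi = 45.91 GPa.
ΔT = 229.9 K. Constrained thermal stress σ = E·α·ΔT = 45.91×10³ MPa × 26.6×10⁻⁶ × 229.9 = 281 MPa (compressive).

281 MPa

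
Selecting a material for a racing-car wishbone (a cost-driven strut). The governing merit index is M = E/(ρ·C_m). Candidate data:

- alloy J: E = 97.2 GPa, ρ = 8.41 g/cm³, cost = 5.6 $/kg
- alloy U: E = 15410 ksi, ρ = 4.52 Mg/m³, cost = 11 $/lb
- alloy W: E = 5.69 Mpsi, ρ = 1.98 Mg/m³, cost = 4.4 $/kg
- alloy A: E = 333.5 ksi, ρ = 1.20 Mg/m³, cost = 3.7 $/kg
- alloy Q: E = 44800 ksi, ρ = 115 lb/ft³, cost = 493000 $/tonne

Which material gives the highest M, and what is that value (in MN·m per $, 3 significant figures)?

Normalizing units and computing the index:
  alloy J: E = 97.20 GPa, ρ = 8410 kg/m³, cost = 5.600 $/kg
  alloy U: E = 106.2 GPa, ρ = 4520 kg/m³, cost = 24.25 $/kg
  alloy W: E = 39.23 GPa, ρ = 1980 kg/m³, cost = 4.400 $/kg
  alloy A: E = 2.299 GPa, ρ = 1200 kg/m³, cost = 3.700 $/kg
  alloy Q: E = 308.9 GPa, ρ = 1842 kg/m³, cost = 493.0 $/kg
  alloy W: M = 4.50 MN·m per $
  alloy J: M = 2.06 MN·m per $
  alloy U: M = 0.969 MN·m per $
  alloy A: M = 0.518 MN·m per $
  alloy Q: M = 0.340 MN·m per $
Highest index: alloy W.

alloy W, M = 4.50 MN·m per $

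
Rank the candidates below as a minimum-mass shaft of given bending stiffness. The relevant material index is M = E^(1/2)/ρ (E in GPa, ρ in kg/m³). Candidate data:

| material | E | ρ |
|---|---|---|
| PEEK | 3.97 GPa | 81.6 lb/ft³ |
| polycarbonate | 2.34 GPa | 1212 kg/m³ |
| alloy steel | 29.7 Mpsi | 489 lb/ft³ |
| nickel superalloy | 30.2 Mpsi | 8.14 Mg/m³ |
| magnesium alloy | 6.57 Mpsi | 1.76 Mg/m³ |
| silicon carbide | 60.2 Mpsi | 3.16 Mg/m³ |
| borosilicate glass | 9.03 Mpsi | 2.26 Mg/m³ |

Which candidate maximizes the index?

Normalizing units and computing the index:
  PEEK: E = 3.970 GPa, ρ = 1307 kg/m³
  polycarbonate: E = 2.340 GPa, ρ = 1212 kg/m³
  alloy steel: E = 204.8 GPa, ρ = 7833 kg/m³
  nickel superalloy: E = 208.2 GPa, ρ = 8140 kg/m³
  magnesium alloy: E = 45.30 GPa, ρ = 1760 kg/m³
  silicon carbide: E = 415.1 GPa, ρ = 3160 kg/m³
  borosilicate glass: E = 62.26 GPa, ρ = 2260 kg/m³
  silicon carbide: M = 6.45×10⁻³
  magnesium alloy: M = 3.82×10⁻³
  borosilicate glass: M = 3.49×10⁻³
  alloy steel: M = 1.83×10⁻³
  nickel superalloy: M = 1.77×10⁻³
  PEEK: M = 1.52×10⁻³
  polycarbonate: M = 1.26×10⁻³
The maximum is for silicon carbide.

silicon carbide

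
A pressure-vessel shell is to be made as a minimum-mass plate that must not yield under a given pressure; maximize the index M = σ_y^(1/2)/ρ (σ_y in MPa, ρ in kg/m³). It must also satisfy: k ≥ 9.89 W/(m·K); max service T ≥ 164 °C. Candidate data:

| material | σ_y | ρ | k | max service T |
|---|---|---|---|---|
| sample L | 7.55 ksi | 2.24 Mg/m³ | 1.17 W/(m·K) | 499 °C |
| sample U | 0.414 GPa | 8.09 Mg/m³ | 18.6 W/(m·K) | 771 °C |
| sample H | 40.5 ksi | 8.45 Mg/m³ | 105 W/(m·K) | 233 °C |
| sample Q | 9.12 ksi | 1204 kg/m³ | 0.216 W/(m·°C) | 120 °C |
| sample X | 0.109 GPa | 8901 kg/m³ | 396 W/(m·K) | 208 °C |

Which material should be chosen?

Screen on constraints: k ≥ 9.89 W/(m·K); max service T ≥ 164 °C. Survivors: sample U, sample H, sample X.
Putting every candidate on a common basis:
  sample U: σ_y = 414.0 MPa, ρ = 8090 kg/m³
  sample H: σ_y = 279.2 MPa, ρ = 8450 kg/m³
  sample X: σ_y = 109.0 MPa, ρ = 8901 kg/m³
  sample U: M = 2.52×10⁻³
  sample H: M = 1.98×10⁻³
  sample X: M = 1.17×10⁻³
Highest index: sample U.

sample U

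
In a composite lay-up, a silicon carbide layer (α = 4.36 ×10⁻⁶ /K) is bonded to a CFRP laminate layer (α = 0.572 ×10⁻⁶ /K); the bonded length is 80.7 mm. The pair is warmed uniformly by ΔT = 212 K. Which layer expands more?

α(silicon carbide) = 4.36×10⁻⁶/K vs α(CFRP laminate) = 0.572×10⁻⁶/K.
Higher α expands more for the same ΔT: silicon carbide.

silicon carbide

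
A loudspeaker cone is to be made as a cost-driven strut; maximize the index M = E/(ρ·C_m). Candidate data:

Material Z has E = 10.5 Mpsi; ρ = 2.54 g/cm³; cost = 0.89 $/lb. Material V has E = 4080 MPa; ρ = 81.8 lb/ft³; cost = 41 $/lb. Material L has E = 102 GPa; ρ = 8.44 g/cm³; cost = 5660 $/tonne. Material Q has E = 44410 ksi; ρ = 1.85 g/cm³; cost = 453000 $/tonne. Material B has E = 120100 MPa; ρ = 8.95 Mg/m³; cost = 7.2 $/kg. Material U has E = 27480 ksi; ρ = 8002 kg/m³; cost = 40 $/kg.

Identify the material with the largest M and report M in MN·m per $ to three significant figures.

Normalizing units and computing the index:
  material Z: E = 72.39 GPa, ρ = 2540 kg/m³, cost = 1.962 $/kg
  material V: E = 4.080 GPa, ρ = 1310 kg/m³, cost = 90.39 $/kg
  material L: E = 102.0 GPa, ρ = 8440 kg/m³, cost = 5.660 $/kg
  material Q: E = 306.2 GPa, ρ = 1850 kg/m³, cost = 453.0 $/kg
  material B: E = 120.1 GPa, ρ = 8950 kg/m³, cost = 7.200 $/kg
  material U: E = 189.5 GPa, ρ = 8002 kg/m³, cost = 40.00 $/kg
  material Z: M = 14.5 MN·m per $
  material L: M = 2.14 MN·m per $
  material B: M = 1.86 MN·m per $
  material U: M = 0.592 MN·m per $
  material Q: M = 0.365 MN·m per $
  material V: M = 0.0344 MN·m per $
The maximum is for material Z.

material Z, M = 14.5 MN·m per $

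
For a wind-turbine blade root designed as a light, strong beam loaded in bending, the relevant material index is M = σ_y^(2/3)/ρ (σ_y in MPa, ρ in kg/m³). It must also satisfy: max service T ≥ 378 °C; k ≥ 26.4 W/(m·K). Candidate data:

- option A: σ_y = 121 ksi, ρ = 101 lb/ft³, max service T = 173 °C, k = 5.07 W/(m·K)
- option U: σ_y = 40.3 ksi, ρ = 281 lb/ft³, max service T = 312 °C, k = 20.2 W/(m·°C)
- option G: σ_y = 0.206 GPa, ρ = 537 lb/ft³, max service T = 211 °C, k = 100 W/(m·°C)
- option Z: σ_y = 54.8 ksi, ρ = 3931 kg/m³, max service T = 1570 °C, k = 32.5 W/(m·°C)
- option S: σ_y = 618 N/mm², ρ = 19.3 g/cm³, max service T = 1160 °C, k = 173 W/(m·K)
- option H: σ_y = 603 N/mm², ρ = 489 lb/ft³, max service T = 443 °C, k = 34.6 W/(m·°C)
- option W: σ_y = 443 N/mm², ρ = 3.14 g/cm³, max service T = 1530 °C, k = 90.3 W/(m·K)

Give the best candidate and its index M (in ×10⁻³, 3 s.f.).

Screen on constraints: max service T ≥ 378 °C; k ≥ 26.4 W/(m·K). Survivors: option Z, option S, option H, option W.
In SI units:
  option Z: σ_y = 377.8 MPa, ρ = 3931 kg/m³
  option S: σ_y = 618.0 MPa, ρ = 19300 kg/m³
  option H: σ_y = 603.0 MPa, ρ = 7833 kg/m³
  option W: σ_y = 443.0 MPa, ρ = 3140 kg/m³
  option W: M = 18.5×10⁻³
  option Z: M = 13.3×10⁻³
  option H: M = 9.11×10⁻³
  option S: M = 3.76×10⁻³
The maximum is for option W.

option W, M = 18.5×10⁻³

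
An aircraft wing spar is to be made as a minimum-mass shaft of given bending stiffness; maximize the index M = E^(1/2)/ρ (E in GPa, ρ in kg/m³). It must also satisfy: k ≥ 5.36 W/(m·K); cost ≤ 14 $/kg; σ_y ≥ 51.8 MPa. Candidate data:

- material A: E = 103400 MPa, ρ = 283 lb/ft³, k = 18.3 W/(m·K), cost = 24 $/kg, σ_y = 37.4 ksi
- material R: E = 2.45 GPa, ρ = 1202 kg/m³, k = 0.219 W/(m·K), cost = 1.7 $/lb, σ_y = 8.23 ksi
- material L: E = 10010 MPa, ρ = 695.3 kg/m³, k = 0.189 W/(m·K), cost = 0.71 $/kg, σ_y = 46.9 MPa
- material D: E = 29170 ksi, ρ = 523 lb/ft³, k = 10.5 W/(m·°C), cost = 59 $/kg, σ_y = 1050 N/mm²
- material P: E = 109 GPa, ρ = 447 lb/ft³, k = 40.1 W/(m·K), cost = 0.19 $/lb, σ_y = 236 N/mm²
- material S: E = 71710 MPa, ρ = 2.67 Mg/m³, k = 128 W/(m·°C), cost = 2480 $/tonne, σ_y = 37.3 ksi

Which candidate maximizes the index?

Screen on constraints: k ≥ 5.36 W/(m·K); cost ≤ 14 $/kg; σ_y ≥ 51.8 MPa. Survivors: material P, material S.
Normalizing units and computing the index:
  material P: E = 109.0 GPa, ρ = 7160 kg/m³
  material S: E = 71.71 GPa, ρ = 2670 kg/m³
  material S: M = 3.17×10⁻³
  material P: M = 1.46×10⁻³
The maximum is for material S.

material S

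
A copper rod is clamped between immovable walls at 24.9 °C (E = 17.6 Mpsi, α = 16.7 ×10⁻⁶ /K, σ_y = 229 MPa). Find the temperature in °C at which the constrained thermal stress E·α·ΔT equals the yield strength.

138 °C

E = 17.6 Mpsi = 121.3 GPa.
E·α·ΔT = 229.0 MPa ⇒ ΔT = 229.0 / (121.3×10³ × 16.7×10⁻⁶) = 113.0 K.
T = 24.9 + 113.0 = 137.9 °C.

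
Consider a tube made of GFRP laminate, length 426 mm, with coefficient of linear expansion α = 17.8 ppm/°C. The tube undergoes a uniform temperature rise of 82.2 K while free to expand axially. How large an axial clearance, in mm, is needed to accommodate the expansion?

0.623 mm

ΔL = α·L₀·ΔT = 17.8×10⁻⁶ × 426 mm × 82.20 K = 0.623 mm.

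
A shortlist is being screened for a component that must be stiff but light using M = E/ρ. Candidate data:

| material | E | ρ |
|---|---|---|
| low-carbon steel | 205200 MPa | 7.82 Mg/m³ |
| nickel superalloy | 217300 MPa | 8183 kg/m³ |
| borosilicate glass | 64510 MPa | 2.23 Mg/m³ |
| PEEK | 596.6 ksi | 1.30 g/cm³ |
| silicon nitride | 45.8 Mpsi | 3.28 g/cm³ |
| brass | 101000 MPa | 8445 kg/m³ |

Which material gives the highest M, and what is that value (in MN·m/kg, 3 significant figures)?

silicon nitride, M = 96.3 MN·m/kg

Putting every candidate on a common basis:
  low-carbon steel: E = 205.2 GPa, ρ = 7820 kg/m³
  nickel superalloy: E = 217.3 GPa, ρ = 8183 kg/m³
  borosilicate glass: E = 64.51 GPa, ρ = 2230 kg/m³
  PEEK: E = 4.113 GPa, ρ = 1300 kg/m³
  silicon nitride: E = 315.8 GPa, ρ = 3280 kg/m³
  brass: E = 101.0 GPa, ρ = 8445 kg/m³
  silicon nitride: M = 96.3 MN·m/kg
  borosilicate glass: M = 28.9 MN·m/kg
  nickel superalloy: M = 26.6 MN·m/kg
  low-carbon steel: M = 26.2 MN·m/kg
  brass: M = 12.0 MN·m/kg
  PEEK: M = 3.16 MN·m/kg
Silicon nitride has the largest M.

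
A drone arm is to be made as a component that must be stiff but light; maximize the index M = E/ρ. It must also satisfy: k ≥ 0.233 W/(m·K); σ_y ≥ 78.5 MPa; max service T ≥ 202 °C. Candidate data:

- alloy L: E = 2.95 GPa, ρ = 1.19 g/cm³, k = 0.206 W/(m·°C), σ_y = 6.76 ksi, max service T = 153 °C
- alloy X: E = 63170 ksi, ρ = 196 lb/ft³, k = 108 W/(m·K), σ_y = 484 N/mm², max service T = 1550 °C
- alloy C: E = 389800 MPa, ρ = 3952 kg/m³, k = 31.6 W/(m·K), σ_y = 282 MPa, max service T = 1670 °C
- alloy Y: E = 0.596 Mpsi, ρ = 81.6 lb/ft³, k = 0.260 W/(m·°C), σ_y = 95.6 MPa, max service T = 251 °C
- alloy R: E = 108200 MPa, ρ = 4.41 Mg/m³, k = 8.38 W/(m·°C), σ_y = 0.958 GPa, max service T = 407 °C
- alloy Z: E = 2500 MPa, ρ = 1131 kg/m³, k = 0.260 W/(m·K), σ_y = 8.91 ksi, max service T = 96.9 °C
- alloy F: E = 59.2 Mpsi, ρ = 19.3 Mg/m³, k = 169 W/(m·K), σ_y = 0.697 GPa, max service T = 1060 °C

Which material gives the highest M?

alloy X

Screen on constraints: k ≥ 0.233 W/(m·K); σ_y ≥ 78.5 MPa; max service T ≥ 202 °C. Survivors: alloy X, alloy C, alloy Y, alloy R, alloy F.
Convert each candidate to consistent units, then evaluate M:
  alloy X: E = 435.5 GPa, ρ = 3140 kg/m³
  alloy C: E = 389.8 GPa, ρ = 3952 kg/m³
  alloy Y: E = 4.109 GPa, ρ = 1307 kg/m³
  alloy R: E = 108.2 GPa, ρ = 4410 kg/m³
  alloy F: E = 408.2 GPa, ρ = 19300 kg/m³
  alloy X: M = 139 MN·m/kg
  alloy C: M = 98.6 MN·m/kg
  alloy R: M = 24.5 MN·m/kg
  alloy F: M = 21.1 MN·m/kg
  alloy Y: M = 3.14 MN·m/kg
Alloy X has the largest M.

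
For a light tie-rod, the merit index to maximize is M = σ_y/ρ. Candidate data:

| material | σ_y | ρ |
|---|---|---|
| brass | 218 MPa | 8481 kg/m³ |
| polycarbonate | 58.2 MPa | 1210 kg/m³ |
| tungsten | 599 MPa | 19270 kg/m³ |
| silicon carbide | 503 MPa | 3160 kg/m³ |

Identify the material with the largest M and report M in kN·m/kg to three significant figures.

silicon carbide, M = 159 kN·m/kg

Per-candidate index values:
  silicon carbide: M = 159 kN·m/kg
  polycarbonate: M = 48.1 kN·m/kg
  tungsten: M = 31.1 kN·m/kg
  brass: M = 25.7 kN·m/kg
Silicon carbide ranks first.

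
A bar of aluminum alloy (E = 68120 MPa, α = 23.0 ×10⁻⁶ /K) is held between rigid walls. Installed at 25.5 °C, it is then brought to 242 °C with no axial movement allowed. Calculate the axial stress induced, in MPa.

E = 68120 MPa = 68.12 GPa.
ΔT = 216.5 K. Constrained thermal stress σ = E·α·ΔT = 68.12×10³ MPa × 23.0×10⁻⁶ × 216.5 = 339 MPa (compressive).

339 MPa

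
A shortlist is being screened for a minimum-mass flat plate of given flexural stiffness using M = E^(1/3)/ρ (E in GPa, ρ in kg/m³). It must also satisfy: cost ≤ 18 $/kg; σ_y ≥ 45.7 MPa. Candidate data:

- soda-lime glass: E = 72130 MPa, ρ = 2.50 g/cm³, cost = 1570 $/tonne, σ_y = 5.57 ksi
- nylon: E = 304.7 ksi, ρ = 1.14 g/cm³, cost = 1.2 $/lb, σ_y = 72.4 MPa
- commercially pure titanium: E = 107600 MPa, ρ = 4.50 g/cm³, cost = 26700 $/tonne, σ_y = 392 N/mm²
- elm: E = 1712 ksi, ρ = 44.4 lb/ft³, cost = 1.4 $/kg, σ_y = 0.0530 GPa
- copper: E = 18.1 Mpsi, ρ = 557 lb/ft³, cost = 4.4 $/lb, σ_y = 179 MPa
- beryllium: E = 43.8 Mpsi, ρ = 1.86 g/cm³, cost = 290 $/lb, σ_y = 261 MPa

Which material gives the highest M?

elm

Screen on constraints: cost ≤ 18 $/kg; σ_y ≥ 45.7 MPa. Survivors: nylon, elm, copper.
Normalizing units and computing the index:
  nylon: E = 2.101 GPa, ρ = 1140 kg/m³
  elm: E = 11.80 GPa, ρ = 711.2 kg/m³
  copper: E = 124.8 GPa, ρ = 8922 kg/m³
  elm: M = 3.20×10⁻³
  nylon: M = 1.12×10⁻³
  copper: M = 0.560×10⁻³
The maximum is for elm.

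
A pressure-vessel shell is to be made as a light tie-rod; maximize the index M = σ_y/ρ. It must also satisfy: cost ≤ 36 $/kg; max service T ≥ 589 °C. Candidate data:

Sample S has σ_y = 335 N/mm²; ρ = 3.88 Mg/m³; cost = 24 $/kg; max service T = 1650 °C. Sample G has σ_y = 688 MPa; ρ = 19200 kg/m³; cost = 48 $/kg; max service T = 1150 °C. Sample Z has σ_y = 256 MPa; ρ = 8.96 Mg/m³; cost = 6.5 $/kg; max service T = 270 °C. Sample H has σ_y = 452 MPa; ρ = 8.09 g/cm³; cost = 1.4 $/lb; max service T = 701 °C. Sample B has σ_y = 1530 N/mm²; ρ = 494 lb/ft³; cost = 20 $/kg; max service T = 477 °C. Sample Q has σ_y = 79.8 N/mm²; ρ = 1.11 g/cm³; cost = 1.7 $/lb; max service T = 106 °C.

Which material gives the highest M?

sample S

Screen on constraints: cost ≤ 36 $/kg; max service T ≥ 589 °C. Survivors: sample S, sample H.
Convert each candidate to consistent units, then evaluate M:
  sample S: σ_y = 335.0 MPa, ρ = 3880 kg/m³
  sample H: σ_y = 452.0 MPa, ρ = 8090 kg/m³
  sample S: M = 86.3 kN·m/kg
  sample H: M = 55.9 kN·m/kg
Sample S ranks first.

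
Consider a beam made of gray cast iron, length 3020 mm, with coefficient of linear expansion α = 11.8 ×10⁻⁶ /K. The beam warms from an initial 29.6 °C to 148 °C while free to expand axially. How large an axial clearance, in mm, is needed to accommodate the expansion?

4.22 mm

ΔT = 148 − 29.6 = 118.4 K.
ΔL = α·L₀·ΔT = 11.8×10⁻⁶ × 3020 mm × 118.4 K = 4.22 mm.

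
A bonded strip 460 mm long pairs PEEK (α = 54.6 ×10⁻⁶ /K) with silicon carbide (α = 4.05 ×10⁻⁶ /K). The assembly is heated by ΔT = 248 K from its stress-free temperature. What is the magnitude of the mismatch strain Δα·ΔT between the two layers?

Δα = |54.6 − 4.05|×10⁻⁶/K = 50.6×10⁻⁶/K.
Mismatch strain = Δα·ΔT = 50.6×10⁻⁶ × 248.0 = 0.0125.

0.0125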